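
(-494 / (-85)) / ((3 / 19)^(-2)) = 234 / 1615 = 0.14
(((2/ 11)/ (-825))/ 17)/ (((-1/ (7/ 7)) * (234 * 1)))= 1/ 18050175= 0.00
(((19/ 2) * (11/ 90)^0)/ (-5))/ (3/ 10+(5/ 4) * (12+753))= -38/ 19131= -0.00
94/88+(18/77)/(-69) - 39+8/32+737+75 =2742623/3542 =774.31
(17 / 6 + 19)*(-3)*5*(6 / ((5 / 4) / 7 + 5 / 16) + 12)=-87246 / 11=-7931.45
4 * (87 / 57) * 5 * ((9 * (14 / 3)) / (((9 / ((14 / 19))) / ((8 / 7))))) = 129920 / 1083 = 119.96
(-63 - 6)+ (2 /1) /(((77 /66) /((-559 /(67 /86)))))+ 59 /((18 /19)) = -1236.76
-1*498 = -498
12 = 12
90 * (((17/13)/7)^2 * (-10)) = -260100/8281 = -31.41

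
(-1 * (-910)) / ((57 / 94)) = 85540 / 57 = 1500.70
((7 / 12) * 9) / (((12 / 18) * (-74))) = -63 / 592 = -0.11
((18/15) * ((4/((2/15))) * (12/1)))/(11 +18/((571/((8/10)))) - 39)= -308340/19967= -15.44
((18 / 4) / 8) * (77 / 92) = 693 / 1472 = 0.47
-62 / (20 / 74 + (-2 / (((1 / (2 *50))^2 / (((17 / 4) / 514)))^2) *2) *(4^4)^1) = 75758203 / 8554399669755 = 0.00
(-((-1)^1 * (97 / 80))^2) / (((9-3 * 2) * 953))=-0.00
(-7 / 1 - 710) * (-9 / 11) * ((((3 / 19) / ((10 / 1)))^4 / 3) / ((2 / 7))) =0.00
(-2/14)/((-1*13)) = 1/91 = 0.01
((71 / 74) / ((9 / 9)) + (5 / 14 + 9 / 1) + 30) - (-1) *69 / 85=905441 / 22015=41.13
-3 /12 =-1 /4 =-0.25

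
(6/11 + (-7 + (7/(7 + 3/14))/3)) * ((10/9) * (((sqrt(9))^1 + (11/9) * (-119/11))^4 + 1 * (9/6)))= -14641501248125/196810317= -74393.97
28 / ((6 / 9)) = 42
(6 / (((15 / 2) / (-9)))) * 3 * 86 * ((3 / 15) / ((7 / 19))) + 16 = -173672 / 175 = -992.41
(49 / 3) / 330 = 49 / 990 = 0.05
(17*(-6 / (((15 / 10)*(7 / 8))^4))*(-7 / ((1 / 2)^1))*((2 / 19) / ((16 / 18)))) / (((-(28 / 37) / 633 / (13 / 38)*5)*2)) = -7067021312 / 4333805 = -1630.67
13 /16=0.81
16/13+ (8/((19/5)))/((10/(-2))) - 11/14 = 83/3458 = 0.02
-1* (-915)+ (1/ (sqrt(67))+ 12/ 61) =sqrt(67)/ 67+ 55827/ 61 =915.32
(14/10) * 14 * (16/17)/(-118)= -784/5015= -0.16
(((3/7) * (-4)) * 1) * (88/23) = -1056/161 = -6.56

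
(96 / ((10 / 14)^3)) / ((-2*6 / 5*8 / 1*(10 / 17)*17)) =-343 / 250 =-1.37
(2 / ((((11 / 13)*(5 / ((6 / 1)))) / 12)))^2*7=24530688 / 3025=8109.32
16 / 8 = 2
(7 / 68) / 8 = 7 / 544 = 0.01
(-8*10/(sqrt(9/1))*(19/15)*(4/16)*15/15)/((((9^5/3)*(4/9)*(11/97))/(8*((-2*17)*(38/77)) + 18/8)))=1.12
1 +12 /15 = 9 /5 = 1.80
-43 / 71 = -0.61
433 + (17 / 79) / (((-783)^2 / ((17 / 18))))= 377494837903 / 871812558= 433.00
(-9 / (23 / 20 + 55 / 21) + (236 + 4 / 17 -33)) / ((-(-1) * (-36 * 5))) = -1081001 / 968796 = -1.12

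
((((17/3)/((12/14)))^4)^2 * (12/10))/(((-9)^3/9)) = -40213853471634241/743847338880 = -54061.97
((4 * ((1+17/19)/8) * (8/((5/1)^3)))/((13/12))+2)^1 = 2.06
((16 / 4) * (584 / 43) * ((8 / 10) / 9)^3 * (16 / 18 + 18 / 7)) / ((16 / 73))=148700416 / 246857625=0.60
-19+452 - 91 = 342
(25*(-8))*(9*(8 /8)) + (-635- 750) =-3185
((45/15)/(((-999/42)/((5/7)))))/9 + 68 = 67922/999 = 67.99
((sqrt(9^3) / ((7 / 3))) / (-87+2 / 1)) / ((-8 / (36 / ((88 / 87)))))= 63423 / 104720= 0.61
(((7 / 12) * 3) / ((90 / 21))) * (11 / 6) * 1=539 / 720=0.75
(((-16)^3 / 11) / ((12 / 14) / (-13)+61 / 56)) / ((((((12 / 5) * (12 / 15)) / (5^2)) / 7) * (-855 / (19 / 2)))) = 16307200 / 44253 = 368.50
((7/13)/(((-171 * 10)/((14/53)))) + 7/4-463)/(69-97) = 1086880471/65978640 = 16.47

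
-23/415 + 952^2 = 376116137/415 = 906303.94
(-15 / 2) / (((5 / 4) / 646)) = -3876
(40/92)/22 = 5/253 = 0.02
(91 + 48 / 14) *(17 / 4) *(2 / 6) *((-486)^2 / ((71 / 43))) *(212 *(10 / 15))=1344171648024 / 497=2704570720.37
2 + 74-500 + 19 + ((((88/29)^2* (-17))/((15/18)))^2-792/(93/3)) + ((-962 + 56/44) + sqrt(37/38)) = sqrt(1406)/38 + 204368966206879/6029570525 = 33895.44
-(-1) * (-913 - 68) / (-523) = 981 / 523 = 1.88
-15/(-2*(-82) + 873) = -15/1037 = -0.01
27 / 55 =0.49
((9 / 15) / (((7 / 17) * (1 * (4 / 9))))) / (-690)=-153 / 32200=-0.00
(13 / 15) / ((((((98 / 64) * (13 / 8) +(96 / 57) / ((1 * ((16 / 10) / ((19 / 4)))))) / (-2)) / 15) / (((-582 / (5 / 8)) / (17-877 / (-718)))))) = 7417020416 / 41800185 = 177.44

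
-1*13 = -13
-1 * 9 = -9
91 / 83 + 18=1585 / 83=19.10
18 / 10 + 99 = 504 / 5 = 100.80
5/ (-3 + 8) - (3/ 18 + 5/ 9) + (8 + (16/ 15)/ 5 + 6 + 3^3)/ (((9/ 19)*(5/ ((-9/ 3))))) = -116833/ 2250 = -51.93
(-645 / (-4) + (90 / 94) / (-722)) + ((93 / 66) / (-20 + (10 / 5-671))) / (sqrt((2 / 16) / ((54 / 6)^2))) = 10943625 / 67868-279 * sqrt(2) / 7579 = 161.20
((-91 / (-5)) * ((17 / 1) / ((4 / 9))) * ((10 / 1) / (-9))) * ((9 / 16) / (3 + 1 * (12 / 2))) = -1547 / 32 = -48.34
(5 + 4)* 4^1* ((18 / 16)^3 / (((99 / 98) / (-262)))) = -4679451 / 352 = -13293.89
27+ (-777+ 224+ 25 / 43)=-22593 / 43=-525.42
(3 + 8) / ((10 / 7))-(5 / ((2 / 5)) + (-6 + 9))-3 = -54 / 5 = -10.80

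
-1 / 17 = -0.06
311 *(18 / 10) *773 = 2163627 / 5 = 432725.40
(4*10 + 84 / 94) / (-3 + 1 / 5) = -4805 / 329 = -14.60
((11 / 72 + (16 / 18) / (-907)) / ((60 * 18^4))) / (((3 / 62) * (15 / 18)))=307303 / 514151452800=0.00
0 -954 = -954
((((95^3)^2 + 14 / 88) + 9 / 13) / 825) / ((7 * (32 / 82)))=326177137.62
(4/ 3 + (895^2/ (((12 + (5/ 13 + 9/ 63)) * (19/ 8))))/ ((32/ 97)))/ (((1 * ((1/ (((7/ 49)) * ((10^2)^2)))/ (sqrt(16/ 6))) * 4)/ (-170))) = -8347428771875 * sqrt(6)/ 2527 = -8091389456.00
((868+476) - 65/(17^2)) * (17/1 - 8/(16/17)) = 388351/34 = 11422.09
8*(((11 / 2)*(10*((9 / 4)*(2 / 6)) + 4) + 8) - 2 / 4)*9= 5094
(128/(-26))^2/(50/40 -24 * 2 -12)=-16384/39715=-0.41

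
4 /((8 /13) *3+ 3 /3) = 1.41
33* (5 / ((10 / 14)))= 231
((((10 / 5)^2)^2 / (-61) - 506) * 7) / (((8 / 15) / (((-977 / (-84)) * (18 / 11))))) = -678863565 / 5368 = -126464.90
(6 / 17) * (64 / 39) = 128 / 221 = 0.58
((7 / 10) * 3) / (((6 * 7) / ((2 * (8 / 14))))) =2 / 35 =0.06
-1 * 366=-366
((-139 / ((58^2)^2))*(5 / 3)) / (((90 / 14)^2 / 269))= -1832159 / 13749542640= -0.00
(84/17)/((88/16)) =168/187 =0.90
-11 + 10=-1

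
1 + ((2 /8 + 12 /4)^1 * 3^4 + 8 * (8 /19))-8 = 19731 /76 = 259.62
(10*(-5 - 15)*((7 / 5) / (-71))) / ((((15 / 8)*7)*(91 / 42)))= 128 / 923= 0.14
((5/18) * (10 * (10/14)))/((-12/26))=-1625/378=-4.30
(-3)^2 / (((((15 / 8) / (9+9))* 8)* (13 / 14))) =756 / 65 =11.63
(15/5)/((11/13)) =39/11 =3.55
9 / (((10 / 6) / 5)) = 27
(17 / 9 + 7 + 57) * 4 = 2372 / 9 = 263.56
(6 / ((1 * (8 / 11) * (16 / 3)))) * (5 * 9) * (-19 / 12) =-28215 / 256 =-110.21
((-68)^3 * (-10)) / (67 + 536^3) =3144320 / 153990723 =0.02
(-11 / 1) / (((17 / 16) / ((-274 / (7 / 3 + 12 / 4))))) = 9042 / 17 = 531.88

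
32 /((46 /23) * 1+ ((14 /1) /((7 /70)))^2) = 16 /9801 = 0.00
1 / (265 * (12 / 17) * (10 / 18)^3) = 4131 / 132500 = 0.03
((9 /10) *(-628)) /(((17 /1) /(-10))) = 5652 /17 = 332.47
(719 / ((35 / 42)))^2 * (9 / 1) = 167495364 / 25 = 6699814.56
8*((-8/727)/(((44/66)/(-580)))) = 76.59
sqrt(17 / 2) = sqrt(34) / 2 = 2.92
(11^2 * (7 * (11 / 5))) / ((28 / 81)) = 107811 / 20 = 5390.55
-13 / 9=-1.44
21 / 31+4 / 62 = 23 / 31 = 0.74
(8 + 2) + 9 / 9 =11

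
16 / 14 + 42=43.14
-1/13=-0.08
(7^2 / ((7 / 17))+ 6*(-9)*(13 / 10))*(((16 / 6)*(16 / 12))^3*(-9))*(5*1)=-7995392 / 81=-98708.54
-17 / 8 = -2.12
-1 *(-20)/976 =5/244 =0.02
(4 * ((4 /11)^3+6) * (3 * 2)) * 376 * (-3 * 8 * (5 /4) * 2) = -4358592000 /1331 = -3274674.68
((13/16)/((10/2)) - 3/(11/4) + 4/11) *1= -497/880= -0.56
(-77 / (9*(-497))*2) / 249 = 22 / 159111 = 0.00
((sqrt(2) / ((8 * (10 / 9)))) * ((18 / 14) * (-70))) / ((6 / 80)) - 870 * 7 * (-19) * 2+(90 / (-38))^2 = 83544645 / 361 - 135 * sqrt(2) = 231234.69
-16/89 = -0.18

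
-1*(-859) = 859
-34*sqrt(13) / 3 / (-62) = 17*sqrt(13) / 93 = 0.66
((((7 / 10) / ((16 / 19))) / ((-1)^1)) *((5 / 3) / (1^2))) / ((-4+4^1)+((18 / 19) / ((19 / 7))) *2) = -6859 / 3456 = -1.98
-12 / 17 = -0.71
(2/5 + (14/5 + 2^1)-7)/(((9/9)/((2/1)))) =-18/5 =-3.60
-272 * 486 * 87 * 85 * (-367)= 358764461280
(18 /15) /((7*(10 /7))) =3 /25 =0.12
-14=-14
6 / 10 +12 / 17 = 111 / 85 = 1.31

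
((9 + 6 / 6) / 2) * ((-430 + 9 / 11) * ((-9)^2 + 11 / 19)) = -36587750 / 209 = -175061.00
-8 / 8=-1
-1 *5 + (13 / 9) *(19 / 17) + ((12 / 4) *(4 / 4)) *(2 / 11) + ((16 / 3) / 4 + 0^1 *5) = -2536 / 1683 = -1.51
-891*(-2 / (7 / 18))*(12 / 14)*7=192456 / 7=27493.71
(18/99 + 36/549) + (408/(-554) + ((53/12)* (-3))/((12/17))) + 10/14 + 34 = 965146447/62451312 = 15.45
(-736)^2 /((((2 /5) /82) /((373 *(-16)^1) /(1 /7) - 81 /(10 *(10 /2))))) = -23196538884608 /5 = -4639307776921.60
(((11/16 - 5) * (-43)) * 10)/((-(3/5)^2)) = -123625/24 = -5151.04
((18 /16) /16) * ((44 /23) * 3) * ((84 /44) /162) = 7 /1472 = 0.00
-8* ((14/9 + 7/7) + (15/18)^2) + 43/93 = -2375/93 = -25.54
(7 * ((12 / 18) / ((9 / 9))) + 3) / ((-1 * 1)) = -23 / 3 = -7.67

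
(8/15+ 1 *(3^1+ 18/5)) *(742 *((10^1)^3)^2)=15878800000/3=5292933333.33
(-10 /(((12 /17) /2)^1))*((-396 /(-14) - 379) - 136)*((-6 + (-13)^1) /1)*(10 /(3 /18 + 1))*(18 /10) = -198082980 /49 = -4042509.80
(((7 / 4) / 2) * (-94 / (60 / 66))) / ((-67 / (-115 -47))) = -293139 / 1340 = -218.76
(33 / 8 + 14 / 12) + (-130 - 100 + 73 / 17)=-89929 / 408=-220.41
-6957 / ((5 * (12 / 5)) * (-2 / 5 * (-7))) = -11595 / 56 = -207.05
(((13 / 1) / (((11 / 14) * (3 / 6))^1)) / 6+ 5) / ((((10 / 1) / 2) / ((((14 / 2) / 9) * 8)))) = 19432 / 1485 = 13.09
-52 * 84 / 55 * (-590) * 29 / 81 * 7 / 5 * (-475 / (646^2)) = -43596280 / 1630827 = -26.73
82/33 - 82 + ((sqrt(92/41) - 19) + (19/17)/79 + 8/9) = -12978214/132957 + 2 * sqrt(943)/41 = -96.11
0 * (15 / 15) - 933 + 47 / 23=-21412 / 23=-930.96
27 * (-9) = -243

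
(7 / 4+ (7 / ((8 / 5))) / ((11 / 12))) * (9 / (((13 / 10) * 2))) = 12915 / 572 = 22.58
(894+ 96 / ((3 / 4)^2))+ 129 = 3581 / 3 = 1193.67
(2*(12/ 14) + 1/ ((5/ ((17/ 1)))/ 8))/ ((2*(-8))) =-253/ 140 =-1.81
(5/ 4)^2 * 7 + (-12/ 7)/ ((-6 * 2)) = 1241/ 112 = 11.08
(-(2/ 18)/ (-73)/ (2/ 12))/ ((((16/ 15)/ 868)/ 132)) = 71610/ 73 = 980.96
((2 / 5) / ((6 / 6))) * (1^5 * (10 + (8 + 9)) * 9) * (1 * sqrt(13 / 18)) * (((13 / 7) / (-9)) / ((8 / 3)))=-351 * sqrt(26) / 280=-6.39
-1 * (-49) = 49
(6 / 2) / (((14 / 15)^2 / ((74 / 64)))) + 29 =206863 / 6272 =32.98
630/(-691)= -630/691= -0.91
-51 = -51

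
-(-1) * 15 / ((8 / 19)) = 35.62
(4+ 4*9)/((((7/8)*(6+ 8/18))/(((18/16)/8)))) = 405/406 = 1.00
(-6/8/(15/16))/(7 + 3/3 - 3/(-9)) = -12/125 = -0.10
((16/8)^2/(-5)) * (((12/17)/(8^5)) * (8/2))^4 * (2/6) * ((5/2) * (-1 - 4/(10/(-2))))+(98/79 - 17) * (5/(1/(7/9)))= -53354572495481470969601/870570305089783726080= -61.29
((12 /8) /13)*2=3 /13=0.23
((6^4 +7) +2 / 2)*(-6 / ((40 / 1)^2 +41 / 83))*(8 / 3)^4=-247.20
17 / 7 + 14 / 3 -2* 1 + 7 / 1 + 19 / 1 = 653 / 21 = 31.10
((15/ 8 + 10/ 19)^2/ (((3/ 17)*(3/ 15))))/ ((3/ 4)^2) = 11324125/ 38988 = 290.45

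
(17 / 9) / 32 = 17 / 288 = 0.06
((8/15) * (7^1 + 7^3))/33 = 560/99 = 5.66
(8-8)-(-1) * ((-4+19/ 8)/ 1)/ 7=-0.23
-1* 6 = -6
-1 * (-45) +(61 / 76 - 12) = 2569 / 76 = 33.80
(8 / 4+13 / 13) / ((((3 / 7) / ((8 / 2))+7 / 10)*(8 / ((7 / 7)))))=105 / 226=0.46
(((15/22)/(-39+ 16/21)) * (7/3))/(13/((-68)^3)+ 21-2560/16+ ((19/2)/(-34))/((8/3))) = 0.00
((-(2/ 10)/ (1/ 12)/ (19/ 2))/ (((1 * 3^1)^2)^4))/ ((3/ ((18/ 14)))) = -8/ 484785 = -0.00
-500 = -500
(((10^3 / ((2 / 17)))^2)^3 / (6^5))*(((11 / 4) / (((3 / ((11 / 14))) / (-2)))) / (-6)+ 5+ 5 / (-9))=227207547028766013864.39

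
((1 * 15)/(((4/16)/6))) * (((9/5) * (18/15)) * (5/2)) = 1944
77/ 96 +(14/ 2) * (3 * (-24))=-48307/ 96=-503.20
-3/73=-0.04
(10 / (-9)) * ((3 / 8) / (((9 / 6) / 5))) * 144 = -200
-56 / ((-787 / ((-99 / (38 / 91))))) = -252252 / 14953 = -16.87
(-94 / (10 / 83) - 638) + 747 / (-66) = -157247 / 110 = -1429.52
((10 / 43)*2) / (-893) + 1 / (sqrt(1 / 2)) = -20 / 38399 + sqrt(2) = 1.41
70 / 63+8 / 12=16 / 9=1.78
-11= -11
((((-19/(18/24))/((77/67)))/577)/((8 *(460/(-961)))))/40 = 1223353/4904961600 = 0.00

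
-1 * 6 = -6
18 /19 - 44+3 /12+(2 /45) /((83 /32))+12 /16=-2983049 /70965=-42.04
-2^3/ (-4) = 2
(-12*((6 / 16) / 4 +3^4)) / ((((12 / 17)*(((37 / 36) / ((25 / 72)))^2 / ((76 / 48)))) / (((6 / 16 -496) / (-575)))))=-27695029375 / 128970752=-214.74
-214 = -214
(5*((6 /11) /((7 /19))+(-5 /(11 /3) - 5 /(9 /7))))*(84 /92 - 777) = 11109500 /759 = 14637.02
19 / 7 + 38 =285 / 7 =40.71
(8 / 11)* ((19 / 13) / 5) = 152 / 715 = 0.21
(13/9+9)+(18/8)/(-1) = 295/36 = 8.19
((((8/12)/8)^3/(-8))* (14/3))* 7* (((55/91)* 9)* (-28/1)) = 2695/7488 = 0.36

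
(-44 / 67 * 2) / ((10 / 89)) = -3916 / 335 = -11.69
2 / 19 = 0.11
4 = 4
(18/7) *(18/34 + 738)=225990/119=1899.08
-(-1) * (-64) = -64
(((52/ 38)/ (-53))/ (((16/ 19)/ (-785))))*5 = 51025/ 424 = 120.34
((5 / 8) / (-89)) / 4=-5 / 2848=-0.00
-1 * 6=-6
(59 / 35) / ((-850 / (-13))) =767 / 29750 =0.03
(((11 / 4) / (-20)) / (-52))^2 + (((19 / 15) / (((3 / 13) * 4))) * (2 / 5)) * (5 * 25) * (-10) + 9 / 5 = -106581728191 / 155750400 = -684.31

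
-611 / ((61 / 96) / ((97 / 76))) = -1422408 / 1159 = -1227.27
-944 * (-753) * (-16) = -11373312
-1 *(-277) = 277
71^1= 71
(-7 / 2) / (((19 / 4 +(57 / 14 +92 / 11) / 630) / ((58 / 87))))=-11319 / 23138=-0.49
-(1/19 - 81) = 80.95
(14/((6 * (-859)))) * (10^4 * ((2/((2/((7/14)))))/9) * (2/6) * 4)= -140000/69579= -2.01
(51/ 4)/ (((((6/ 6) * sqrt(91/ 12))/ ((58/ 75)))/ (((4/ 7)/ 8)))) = 493 * sqrt(273)/ 31850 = 0.26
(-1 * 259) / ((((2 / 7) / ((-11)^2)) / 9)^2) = -15050523411 / 4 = -3762630852.75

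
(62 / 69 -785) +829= 3098 / 69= 44.90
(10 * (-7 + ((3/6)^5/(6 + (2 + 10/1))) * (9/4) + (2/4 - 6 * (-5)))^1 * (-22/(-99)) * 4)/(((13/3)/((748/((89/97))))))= 545711815/13884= 39305.09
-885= -885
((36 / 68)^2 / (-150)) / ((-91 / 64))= 864 / 657475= 0.00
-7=-7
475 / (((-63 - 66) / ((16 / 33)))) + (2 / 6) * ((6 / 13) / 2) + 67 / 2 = 3518761 / 110682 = 31.79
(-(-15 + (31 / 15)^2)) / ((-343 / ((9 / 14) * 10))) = -0.20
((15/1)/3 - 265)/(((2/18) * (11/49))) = -114660/11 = -10423.64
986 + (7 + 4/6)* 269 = 9145/3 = 3048.33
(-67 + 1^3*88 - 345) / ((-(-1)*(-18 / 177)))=3186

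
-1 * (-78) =78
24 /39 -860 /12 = -2771 /39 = -71.05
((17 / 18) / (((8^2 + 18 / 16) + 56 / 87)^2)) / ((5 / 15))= 1372512 / 2095350625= 0.00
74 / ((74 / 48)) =48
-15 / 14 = -1.07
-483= -483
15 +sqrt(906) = 45.10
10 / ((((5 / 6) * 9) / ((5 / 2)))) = 10 / 3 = 3.33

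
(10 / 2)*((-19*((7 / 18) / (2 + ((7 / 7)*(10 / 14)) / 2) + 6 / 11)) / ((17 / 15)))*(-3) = 100225 / 561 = 178.65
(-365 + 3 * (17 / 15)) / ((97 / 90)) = -32544 / 97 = -335.51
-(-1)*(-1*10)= -10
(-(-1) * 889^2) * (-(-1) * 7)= 5532247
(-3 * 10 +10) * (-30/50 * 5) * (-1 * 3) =-180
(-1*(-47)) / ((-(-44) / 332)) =3901 / 11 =354.64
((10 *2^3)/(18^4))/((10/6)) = 0.00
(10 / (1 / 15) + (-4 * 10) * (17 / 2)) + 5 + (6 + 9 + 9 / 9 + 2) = -167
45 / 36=5 / 4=1.25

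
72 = 72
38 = 38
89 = 89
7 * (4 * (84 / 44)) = 588 / 11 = 53.45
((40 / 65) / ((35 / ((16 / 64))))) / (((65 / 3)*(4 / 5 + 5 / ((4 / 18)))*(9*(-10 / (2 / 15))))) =-4 / 310093875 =-0.00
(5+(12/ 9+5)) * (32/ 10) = 544/ 15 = 36.27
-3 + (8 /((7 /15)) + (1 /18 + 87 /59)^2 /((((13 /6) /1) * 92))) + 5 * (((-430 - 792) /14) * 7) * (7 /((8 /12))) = -3881436485273 /121055256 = -32063.35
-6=-6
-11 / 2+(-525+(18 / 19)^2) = -382373 / 722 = -529.60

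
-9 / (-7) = 9 / 7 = 1.29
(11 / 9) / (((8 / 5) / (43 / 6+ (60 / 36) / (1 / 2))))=385 / 48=8.02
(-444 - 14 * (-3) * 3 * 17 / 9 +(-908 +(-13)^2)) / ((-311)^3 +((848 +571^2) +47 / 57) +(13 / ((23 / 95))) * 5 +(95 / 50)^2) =123889500 / 3900627357329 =0.00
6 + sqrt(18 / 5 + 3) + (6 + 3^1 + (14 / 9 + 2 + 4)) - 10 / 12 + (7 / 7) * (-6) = sqrt(165) / 5 + 283 / 18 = 18.29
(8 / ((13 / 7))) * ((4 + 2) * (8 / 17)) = 2688 / 221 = 12.16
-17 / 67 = -0.25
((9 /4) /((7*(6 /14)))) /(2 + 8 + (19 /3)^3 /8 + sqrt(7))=1461078 /81015769 - 34992*sqrt(7) /81015769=0.02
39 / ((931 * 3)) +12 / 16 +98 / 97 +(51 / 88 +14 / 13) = 354434027 / 103311208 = 3.43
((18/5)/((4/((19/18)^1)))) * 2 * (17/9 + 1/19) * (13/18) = 1079/405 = 2.66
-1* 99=-99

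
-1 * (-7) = 7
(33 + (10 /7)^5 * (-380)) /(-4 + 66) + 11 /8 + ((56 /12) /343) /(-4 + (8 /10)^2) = -1296604501 /37513224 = -34.56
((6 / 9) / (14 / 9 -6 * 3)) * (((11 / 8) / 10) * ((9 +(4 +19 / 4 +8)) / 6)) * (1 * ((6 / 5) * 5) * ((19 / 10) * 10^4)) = -1614525 / 592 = -2727.24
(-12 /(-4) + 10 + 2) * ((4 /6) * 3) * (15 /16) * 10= 1125 /4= 281.25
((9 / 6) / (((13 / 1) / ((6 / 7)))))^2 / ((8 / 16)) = 162 / 8281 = 0.02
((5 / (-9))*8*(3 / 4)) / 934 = -5 / 1401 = -0.00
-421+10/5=-419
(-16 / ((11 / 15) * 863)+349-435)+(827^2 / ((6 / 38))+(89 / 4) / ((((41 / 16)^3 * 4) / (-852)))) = 8501250330574037 / 1962801159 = 4331182.65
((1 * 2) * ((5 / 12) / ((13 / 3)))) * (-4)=-10 / 13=-0.77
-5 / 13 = -0.38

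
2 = 2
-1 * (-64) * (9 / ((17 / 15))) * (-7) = -60480 / 17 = -3557.65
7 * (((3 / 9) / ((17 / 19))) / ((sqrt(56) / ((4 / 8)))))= 19 * sqrt(14) / 408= 0.17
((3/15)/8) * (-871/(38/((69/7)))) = -60099/10640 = -5.65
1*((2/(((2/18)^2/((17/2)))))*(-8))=-11016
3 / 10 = 0.30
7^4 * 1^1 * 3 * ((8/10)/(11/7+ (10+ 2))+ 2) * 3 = 21133602/475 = 44491.79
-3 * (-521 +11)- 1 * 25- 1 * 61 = 1444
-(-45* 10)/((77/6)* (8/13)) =8775/154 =56.98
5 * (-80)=-400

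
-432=-432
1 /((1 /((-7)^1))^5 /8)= -134456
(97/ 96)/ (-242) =-97/ 23232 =-0.00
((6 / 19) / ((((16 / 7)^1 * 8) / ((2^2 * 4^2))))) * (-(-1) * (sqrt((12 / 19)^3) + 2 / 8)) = 21 / 76 + 504 * sqrt(57) / 6859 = 0.83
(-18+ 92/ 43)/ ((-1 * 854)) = 341/ 18361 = 0.02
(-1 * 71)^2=5041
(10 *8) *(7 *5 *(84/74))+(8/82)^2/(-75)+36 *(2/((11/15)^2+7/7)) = 2602755235084/807006075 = 3225.20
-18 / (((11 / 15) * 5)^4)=-1458 / 14641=-0.10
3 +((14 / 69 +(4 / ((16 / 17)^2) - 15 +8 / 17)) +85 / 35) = -4.38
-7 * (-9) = 63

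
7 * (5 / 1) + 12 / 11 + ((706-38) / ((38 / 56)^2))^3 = 1580047946378096165 / 517504691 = 3053205070.13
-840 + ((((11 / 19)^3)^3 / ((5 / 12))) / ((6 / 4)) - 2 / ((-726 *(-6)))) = -2951778512761101311 / 3514069028813310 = -839.99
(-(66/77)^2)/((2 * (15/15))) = -18/49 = -0.37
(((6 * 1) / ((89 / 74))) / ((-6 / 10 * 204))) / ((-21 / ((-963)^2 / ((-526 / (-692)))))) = 6595654410 / 2785433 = 2367.91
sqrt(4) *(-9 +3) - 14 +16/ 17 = -426/ 17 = -25.06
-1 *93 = -93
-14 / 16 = -0.88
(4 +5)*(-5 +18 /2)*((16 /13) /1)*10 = 5760 /13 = 443.08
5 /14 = 0.36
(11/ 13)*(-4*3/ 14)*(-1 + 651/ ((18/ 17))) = -445.20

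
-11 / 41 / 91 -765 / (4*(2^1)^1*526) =-2900503 / 15700048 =-0.18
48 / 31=1.55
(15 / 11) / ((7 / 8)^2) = 960 / 539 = 1.78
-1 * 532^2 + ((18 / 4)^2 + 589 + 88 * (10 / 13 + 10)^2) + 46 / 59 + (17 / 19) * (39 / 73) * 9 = -15058068704463 / 55319108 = -272203.75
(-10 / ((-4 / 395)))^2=3900625 / 4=975156.25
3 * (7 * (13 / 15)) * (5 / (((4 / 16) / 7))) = 2548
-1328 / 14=-94.86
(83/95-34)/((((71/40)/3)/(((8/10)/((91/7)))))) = -302112/87685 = -3.45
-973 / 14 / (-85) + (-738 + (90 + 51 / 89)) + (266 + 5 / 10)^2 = 2129566887 / 30260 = 70375.64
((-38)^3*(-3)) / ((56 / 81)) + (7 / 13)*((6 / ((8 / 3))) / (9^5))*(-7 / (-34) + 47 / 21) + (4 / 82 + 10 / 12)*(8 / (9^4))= 2378069201528231 / 9987469128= 238105.29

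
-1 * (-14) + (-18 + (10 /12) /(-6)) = -149 /36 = -4.14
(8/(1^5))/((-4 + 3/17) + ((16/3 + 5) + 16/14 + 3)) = 2856/3803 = 0.75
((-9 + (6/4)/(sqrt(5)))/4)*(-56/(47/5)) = 630/47-21*sqrt(5)/47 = 12.41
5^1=5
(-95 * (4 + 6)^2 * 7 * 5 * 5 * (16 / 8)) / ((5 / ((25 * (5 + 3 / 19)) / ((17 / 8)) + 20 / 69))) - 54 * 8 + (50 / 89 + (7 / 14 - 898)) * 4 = -4233268550134 / 104397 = -40549714.55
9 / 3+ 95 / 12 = 131 / 12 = 10.92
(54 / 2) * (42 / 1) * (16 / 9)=2016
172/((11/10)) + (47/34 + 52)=78445/374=209.75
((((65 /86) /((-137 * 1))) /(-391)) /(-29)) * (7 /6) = -455 /801576588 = -0.00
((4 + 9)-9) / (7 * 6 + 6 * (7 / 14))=4 / 45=0.09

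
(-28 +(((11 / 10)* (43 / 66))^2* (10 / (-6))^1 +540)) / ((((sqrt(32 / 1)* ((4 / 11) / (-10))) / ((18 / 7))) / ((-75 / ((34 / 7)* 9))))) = 10962.59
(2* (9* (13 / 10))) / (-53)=-117 / 265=-0.44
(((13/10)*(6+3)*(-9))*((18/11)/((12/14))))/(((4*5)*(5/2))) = -22113/5500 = -4.02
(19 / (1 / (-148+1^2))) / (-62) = 2793 / 62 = 45.05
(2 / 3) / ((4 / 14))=7 / 3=2.33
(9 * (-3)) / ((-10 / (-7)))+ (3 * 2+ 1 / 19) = -2441 / 190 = -12.85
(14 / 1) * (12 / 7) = 24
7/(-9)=-7/9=-0.78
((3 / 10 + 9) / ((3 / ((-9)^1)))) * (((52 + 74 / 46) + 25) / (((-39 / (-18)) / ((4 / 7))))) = -578.42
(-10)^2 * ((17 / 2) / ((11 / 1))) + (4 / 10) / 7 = 29772 / 385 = 77.33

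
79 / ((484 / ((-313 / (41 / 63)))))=-1557801 / 19844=-78.50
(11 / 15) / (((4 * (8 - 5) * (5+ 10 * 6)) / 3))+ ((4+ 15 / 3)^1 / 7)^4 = 25614311 / 9363900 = 2.74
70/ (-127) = -70/ 127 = -0.55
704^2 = 495616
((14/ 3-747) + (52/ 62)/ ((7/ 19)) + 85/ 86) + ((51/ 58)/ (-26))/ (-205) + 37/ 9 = -19080420556261/ 25961268060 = -734.96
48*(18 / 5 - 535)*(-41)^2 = -214388016 / 5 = -42877603.20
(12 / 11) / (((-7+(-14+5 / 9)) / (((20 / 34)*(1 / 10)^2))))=-27 / 86020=-0.00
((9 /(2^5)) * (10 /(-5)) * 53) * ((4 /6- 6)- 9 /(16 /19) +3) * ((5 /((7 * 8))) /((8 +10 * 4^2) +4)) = 496875 /2465792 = 0.20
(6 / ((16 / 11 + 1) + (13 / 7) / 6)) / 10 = 1386 / 6385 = 0.22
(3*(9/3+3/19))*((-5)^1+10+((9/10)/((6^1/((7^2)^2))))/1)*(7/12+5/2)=810633/76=10666.22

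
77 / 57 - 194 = -10981 / 57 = -192.65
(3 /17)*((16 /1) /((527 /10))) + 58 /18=264131 /80631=3.28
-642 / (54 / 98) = -10486 / 9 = -1165.11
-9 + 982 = 973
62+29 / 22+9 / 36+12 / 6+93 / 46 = 68401 / 1012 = 67.59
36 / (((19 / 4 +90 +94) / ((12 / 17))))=1728 / 12835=0.13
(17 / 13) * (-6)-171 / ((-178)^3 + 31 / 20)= -11505046458 / 1466335117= -7.85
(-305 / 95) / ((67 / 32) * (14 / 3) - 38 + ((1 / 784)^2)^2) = 69137765695488 / 607907027947463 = 0.11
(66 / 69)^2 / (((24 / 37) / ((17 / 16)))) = 76109 / 50784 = 1.50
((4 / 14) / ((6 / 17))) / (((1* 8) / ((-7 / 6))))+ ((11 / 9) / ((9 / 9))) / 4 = 3 / 16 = 0.19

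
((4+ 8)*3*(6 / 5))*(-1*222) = -47952 / 5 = -9590.40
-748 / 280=-187 / 70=-2.67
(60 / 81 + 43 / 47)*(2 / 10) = 2101 / 6345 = 0.33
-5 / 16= -0.31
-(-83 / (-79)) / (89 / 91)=-7553 / 7031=-1.07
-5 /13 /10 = -1 /26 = -0.04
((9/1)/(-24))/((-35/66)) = 99/140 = 0.71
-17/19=-0.89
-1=-1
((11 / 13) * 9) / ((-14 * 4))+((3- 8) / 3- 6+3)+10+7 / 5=72043 / 10920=6.60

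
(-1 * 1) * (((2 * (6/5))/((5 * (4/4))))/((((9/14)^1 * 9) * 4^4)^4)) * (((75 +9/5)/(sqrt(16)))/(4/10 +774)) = -0.00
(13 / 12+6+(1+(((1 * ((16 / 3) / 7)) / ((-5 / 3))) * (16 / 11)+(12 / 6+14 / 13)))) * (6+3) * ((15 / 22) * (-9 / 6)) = -17019423 / 176176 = -96.60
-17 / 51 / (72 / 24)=-1 / 9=-0.11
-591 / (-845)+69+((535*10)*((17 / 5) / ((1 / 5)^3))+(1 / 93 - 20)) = 178686550223 / 78585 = 2273799.71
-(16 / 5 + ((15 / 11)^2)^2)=-487381 / 73205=-6.66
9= 9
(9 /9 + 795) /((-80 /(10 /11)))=-199 /22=-9.05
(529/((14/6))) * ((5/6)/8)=2645/112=23.62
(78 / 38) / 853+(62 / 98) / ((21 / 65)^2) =2123554576 / 350217063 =6.06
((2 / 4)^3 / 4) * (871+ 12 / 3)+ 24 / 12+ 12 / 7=6957 / 224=31.06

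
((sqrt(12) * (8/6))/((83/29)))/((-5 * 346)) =-116 * sqrt(3)/215385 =-0.00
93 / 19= 4.89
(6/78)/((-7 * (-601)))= 1/54691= 0.00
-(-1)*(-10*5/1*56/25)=-112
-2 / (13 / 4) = -8 / 13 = -0.62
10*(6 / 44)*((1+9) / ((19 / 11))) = 150 / 19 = 7.89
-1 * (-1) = 1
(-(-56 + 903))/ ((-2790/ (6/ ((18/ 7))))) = 5929/ 8370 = 0.71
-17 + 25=8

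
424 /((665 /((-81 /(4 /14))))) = -17172 /95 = -180.76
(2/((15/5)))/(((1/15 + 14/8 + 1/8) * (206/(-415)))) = -16600/23999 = -0.69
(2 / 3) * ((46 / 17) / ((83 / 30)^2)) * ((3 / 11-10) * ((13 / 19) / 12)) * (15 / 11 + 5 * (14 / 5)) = -540681700 / 269242787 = -2.01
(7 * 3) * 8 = 168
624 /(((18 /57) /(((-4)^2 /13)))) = 2432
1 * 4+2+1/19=115/19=6.05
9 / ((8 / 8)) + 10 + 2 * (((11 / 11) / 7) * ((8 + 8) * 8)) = 389 / 7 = 55.57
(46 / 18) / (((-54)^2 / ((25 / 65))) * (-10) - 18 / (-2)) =-23 / 682263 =-0.00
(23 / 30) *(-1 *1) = -23 / 30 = -0.77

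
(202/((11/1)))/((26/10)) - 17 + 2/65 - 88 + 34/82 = -2857968/29315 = -97.49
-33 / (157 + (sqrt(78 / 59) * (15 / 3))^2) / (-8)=1947 / 89704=0.02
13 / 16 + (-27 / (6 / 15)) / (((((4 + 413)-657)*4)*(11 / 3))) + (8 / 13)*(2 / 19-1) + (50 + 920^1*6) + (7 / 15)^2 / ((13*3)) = 1307618107423 / 234748800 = 5570.29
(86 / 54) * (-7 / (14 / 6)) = -43 / 9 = -4.78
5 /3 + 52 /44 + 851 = 28177 /33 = 853.85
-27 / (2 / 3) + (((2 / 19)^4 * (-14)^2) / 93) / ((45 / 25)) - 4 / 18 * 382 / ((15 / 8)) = -31187022803 / 363595590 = -85.77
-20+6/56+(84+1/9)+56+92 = 53479/252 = 212.22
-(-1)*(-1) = -1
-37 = -37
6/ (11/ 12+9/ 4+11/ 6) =6/ 5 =1.20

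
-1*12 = -12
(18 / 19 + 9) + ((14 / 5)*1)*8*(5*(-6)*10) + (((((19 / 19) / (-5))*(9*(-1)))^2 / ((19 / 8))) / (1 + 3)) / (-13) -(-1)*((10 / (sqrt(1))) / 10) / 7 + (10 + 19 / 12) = -3474435533 / 518700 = -6698.35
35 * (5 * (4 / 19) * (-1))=-700 / 19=-36.84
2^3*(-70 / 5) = -112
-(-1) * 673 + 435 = 1108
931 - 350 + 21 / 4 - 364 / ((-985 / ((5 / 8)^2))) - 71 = 1624523 / 3152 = 515.39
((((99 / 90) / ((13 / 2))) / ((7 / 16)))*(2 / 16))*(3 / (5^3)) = 66 / 56875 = 0.00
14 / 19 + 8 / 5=222 / 95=2.34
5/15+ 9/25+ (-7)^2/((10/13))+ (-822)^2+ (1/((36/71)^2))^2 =28375580627449/41990400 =675763.52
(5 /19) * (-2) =-10 /19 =-0.53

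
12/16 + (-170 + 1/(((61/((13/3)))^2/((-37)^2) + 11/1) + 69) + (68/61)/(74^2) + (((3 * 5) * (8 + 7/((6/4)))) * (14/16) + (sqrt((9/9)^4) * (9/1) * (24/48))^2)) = 17.26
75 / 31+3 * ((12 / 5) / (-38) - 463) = -4084038 / 2945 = -1386.77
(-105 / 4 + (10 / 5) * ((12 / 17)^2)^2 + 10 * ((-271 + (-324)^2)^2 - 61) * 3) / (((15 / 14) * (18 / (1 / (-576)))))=-256382605443592747 / 8659457280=-29607237.17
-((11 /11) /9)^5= -1 /59049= -0.00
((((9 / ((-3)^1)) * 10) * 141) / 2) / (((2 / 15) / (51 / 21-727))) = 80454600 / 7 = 11493514.29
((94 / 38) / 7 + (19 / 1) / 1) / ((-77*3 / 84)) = -936 / 133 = -7.04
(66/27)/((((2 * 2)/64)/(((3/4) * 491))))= 14402.67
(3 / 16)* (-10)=-1.88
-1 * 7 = -7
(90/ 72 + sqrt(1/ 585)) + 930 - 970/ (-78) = sqrt(65)/ 195 + 147215/ 156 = 943.73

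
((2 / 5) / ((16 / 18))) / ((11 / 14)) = 63 / 110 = 0.57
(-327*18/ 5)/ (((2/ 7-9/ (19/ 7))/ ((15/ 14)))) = 167751/ 403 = 416.26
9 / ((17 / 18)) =162 / 17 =9.53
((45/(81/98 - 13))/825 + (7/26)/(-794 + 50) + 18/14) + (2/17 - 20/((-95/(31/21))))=233586582759/136656622960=1.71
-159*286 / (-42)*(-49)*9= -477477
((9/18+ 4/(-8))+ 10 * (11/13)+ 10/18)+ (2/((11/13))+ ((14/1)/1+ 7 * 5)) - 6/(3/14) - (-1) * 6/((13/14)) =49990/1287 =38.84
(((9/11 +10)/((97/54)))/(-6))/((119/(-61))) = 549/1067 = 0.51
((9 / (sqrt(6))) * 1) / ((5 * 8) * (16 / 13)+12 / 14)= 273 * sqrt(6) / 9116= 0.07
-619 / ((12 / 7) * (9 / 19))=-82327 / 108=-762.29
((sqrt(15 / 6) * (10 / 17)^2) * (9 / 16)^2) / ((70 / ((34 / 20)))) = 0.00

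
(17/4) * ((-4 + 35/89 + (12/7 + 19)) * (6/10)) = 271779/6230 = 43.62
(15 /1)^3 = 3375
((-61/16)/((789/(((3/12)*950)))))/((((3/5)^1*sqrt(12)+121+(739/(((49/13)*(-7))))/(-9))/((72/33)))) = -428371708944375/21227458988622128+4141788926625*sqrt(3)/21227458988622128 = -0.02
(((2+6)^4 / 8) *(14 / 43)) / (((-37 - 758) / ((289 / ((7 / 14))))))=-4143104 / 34185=-121.20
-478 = -478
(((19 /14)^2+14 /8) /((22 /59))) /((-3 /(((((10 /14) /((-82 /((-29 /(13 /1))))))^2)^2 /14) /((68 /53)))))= -1382292304375 /54235703141248404048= -0.00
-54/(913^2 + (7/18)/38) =-36936/570161203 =-0.00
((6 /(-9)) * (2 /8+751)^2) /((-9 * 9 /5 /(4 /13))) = 7146.27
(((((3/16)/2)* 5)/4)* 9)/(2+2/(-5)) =675/1024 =0.66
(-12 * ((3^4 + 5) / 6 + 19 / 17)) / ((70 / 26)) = -40976 / 595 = -68.87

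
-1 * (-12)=12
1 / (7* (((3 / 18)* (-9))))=-2 / 21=-0.10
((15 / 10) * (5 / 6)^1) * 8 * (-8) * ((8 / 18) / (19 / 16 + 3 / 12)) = -5120 / 207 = -24.73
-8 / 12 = -2 / 3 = -0.67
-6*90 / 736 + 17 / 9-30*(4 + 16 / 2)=-594247 / 1656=-358.84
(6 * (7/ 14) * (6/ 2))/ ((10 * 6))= 3/ 20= 0.15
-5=-5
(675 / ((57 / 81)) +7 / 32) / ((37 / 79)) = 2048.51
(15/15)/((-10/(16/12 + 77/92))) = -599/2760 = -0.22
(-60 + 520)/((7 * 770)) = 46/539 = 0.09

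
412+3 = 415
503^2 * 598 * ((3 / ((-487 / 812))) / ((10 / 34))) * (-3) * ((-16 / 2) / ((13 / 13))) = -150374640177216 / 2435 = -61755499046.08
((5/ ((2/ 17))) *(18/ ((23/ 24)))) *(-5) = -91800/ 23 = -3991.30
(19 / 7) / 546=19 / 3822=0.00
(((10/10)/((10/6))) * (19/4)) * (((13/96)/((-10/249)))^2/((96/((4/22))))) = 0.06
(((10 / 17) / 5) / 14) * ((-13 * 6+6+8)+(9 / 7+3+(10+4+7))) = -271 / 833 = -0.33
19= 19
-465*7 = -3255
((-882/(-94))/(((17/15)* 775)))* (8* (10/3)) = 0.28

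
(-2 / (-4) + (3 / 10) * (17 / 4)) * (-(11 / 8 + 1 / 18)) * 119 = -870247 / 2880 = -302.17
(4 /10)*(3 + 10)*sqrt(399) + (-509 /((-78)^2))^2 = 259081 /37015056 + 26*sqrt(399) /5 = 103.88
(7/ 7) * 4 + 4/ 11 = 4.36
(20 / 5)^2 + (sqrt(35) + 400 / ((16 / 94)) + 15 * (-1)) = sqrt(35) + 2351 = 2356.92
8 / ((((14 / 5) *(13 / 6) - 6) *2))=60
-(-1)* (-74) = -74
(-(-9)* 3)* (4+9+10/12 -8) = 315/2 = 157.50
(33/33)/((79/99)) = 99/79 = 1.25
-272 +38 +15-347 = -566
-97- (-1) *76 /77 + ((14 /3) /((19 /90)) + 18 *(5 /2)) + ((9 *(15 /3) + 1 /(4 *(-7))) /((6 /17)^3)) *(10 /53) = 785070769 /4785264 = 164.06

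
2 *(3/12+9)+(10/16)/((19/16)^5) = 92926383/4952198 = 18.76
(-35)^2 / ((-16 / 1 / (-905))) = 69289.06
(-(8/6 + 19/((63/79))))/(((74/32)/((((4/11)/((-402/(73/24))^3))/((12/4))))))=616591945/1079414191969344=0.00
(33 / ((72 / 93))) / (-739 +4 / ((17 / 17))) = -341 / 5880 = -0.06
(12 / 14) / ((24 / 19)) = 19 / 28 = 0.68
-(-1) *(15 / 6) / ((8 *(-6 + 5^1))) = -5 / 16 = -0.31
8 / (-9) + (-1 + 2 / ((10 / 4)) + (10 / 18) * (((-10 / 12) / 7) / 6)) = -12473 / 11340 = -1.10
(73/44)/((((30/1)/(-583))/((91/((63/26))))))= -653861/540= -1210.85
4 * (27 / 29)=108 / 29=3.72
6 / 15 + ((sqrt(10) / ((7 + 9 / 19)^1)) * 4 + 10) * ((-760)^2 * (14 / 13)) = 307283200 * sqrt(10) / 923 + 404320026 / 65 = 7273086.86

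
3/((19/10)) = 30/19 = 1.58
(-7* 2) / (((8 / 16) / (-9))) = 252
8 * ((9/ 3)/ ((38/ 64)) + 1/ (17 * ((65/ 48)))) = 855936/ 20995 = 40.77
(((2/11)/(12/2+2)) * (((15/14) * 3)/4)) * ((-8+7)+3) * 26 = 585/616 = 0.95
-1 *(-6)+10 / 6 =23 / 3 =7.67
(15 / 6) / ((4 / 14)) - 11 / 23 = 761 / 92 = 8.27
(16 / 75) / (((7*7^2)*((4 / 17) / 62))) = 4216 / 25725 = 0.16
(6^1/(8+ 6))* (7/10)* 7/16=21/160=0.13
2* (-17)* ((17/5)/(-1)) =578/5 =115.60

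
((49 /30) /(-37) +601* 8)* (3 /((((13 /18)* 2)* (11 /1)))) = 48031479 /52910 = 907.80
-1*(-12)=12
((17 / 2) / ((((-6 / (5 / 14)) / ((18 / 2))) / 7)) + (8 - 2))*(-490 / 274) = 50715 / 1096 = 46.27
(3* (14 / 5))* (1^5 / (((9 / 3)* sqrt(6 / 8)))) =28* sqrt(3) / 15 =3.23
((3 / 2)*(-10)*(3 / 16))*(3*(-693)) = 93555 / 16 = 5847.19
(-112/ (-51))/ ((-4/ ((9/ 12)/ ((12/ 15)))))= -35/ 68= -0.51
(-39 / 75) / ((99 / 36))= -52 / 275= -0.19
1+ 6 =7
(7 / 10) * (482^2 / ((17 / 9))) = 7318206 / 85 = 86096.54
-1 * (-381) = 381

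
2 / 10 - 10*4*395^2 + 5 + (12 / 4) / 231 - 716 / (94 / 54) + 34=-112937628261 / 18095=-6241372.11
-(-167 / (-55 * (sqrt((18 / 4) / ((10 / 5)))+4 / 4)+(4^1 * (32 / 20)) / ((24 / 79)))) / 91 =-5010 / 317863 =-0.02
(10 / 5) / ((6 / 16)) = 16 / 3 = 5.33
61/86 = 0.71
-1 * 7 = -7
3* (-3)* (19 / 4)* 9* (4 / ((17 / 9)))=-13851 / 17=-814.76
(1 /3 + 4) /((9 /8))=3.85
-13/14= -0.93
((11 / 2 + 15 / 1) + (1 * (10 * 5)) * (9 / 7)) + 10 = 1327 / 14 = 94.79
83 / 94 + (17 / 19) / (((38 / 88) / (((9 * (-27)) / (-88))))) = 112060 / 16967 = 6.60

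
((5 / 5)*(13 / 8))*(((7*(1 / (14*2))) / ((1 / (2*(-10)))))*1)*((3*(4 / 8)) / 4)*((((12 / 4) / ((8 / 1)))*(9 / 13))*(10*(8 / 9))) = -225 / 32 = -7.03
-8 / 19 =-0.42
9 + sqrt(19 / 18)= sqrt(38) / 6 + 9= 10.03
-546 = -546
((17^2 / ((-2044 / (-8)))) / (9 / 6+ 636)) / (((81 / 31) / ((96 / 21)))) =67456 / 21730275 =0.00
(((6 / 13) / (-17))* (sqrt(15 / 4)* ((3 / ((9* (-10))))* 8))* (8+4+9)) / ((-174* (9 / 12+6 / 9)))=-168* sqrt(15) / 544765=-0.00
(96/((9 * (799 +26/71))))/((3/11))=0.05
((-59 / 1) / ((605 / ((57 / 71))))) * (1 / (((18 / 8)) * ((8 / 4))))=-2242 / 128865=-0.02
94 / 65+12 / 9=542 / 195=2.78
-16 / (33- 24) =-16 / 9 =-1.78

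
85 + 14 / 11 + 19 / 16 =15393 / 176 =87.46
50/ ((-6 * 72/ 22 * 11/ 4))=-25/ 27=-0.93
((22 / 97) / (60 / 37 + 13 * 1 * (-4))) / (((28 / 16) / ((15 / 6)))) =-2035 / 316414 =-0.01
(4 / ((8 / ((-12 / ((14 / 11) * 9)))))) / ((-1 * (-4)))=-11 / 84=-0.13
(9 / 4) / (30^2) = 1 / 400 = 0.00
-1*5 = -5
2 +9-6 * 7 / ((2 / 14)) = -283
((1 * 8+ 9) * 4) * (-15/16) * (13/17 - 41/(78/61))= 207515/104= 1995.34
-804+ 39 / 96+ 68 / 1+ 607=-4115 / 32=-128.59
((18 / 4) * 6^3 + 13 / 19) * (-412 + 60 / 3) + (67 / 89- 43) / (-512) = -20632479631 / 54112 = -381292.13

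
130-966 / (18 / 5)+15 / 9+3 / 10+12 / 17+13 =-62557 / 510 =-122.66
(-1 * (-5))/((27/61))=305/27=11.30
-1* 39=-39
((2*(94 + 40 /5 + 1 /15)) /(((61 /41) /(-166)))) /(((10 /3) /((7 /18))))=-2657.19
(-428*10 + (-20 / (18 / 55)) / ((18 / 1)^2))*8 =-24962060 / 729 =-34241.51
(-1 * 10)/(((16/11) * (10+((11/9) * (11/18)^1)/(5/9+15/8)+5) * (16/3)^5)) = -21049875/202240950272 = -0.00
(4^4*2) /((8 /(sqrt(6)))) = 64*sqrt(6) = 156.77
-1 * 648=-648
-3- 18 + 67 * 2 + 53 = 166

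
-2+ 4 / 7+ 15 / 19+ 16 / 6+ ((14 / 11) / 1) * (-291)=-1616627 / 4389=-368.34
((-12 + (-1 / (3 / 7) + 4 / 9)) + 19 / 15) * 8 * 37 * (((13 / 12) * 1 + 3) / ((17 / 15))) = -2059568 / 153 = -13461.23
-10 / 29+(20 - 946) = -26864 / 29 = -926.34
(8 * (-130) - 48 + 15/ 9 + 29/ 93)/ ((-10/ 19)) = 191900/ 93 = 2063.44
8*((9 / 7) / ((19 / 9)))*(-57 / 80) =-243 / 70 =-3.47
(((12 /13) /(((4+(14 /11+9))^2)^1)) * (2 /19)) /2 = 1452 /6088303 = 0.00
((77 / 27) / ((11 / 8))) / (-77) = -8 / 297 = -0.03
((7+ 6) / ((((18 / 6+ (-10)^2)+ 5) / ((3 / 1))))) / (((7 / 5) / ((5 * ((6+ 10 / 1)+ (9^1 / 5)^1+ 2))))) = 715 / 28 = 25.54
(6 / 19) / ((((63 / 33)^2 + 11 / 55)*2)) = 1815 / 44194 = 0.04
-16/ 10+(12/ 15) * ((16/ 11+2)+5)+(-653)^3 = -15314478951/ 55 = -278445071.84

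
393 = 393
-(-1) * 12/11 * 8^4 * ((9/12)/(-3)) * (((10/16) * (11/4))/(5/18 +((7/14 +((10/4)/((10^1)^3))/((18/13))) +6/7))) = -32256000/27497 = -1173.07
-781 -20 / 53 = -41413 / 53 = -781.38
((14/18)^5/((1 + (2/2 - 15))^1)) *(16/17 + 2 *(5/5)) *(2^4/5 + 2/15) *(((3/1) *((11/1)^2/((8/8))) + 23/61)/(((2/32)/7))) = -20862461872000/2388118707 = -8735.94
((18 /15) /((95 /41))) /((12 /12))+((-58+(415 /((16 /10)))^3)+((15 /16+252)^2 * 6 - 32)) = 4337065669877 /243200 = 17833329.23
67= 67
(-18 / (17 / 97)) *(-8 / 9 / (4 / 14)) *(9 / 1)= 48888 / 17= 2875.76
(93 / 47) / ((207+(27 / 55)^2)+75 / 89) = 8345975 / 877667519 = 0.01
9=9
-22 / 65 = -0.34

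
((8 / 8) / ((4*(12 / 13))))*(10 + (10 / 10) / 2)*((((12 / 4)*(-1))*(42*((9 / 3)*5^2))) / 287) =-61425 / 656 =-93.64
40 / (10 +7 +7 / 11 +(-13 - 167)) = -220 / 893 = -0.25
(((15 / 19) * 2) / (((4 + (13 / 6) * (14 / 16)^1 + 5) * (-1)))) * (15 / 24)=-900 / 9937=-0.09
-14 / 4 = -7 / 2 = -3.50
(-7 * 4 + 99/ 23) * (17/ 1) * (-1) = 9265/ 23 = 402.83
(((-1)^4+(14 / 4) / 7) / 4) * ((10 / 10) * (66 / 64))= 99 / 256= 0.39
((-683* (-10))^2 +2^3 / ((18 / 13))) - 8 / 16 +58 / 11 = 9236484289 / 198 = 46648910.55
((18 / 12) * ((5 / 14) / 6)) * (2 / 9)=5 / 252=0.02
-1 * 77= -77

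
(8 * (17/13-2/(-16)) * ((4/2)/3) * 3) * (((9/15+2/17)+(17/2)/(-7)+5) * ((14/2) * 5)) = 798491/221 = 3613.08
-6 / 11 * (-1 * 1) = 6 / 11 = 0.55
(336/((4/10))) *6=5040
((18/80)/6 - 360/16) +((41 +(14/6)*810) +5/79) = 12062357/6320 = 1908.60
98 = 98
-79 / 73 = -1.08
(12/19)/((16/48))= 36/19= 1.89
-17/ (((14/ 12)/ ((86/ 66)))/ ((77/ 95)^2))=-112574/ 9025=-12.47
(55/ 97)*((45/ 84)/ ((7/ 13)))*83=890175/ 19012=46.82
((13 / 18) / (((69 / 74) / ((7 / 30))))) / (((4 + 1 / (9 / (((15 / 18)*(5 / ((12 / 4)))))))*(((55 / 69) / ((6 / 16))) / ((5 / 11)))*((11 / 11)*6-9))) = -10101 / 3257320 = -0.00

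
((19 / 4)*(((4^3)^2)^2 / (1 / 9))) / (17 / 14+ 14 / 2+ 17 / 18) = 45185236992 / 577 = 78310636.03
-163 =-163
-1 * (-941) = 941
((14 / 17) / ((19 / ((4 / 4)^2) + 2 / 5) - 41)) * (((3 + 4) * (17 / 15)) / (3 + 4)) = -7 / 162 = -0.04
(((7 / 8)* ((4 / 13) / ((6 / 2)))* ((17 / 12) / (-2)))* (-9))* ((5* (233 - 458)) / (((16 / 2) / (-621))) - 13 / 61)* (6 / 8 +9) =15213919497 / 31232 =487126.01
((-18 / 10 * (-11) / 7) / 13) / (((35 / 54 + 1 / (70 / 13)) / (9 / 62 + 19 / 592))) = 8695269 / 187997888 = 0.05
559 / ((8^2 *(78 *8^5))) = 43 / 12582912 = 0.00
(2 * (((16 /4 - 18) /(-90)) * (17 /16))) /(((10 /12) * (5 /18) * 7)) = 51 /250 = 0.20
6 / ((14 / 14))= 6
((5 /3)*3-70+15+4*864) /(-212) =-1703 /106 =-16.07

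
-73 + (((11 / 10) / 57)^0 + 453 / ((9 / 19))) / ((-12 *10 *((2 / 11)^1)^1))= -10519 / 90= -116.88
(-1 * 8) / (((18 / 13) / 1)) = -5.78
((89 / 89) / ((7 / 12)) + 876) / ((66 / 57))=58368 / 77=758.03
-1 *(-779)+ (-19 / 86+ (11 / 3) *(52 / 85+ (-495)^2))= 19719588067 / 21930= 899206.02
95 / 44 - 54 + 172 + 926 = 46031 / 44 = 1046.16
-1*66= -66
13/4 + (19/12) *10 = 229/12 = 19.08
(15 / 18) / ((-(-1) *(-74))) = -5 / 444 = -0.01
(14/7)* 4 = 8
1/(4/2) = 1/2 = 0.50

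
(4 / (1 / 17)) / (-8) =-17 / 2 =-8.50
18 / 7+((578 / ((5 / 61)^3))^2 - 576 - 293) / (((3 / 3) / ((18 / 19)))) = 2168728724545060824 / 2078125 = 1043598784743.49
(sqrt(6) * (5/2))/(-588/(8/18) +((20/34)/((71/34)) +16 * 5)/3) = -355 * sqrt(6)/184066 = -0.00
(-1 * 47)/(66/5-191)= 235/889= 0.26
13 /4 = 3.25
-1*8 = -8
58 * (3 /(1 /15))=2610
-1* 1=-1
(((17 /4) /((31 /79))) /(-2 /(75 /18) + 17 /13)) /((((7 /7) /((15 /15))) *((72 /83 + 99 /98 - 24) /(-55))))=97632910375 /3001089354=32.53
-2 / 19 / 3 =-2 / 57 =-0.04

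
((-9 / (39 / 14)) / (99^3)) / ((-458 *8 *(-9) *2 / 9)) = -7 / 15405760656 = -0.00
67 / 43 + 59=2604 / 43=60.56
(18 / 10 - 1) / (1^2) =4 / 5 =0.80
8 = 8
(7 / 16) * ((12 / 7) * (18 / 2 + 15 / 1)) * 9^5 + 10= 1062892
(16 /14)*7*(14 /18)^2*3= 392 /27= 14.52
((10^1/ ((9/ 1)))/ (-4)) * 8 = -20/ 9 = -2.22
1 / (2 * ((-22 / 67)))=-67 / 44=-1.52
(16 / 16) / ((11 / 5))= 5 / 11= 0.45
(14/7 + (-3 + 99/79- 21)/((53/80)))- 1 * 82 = -478720/4187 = -114.33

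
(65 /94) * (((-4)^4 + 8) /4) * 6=12870 /47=273.83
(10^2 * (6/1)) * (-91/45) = -3640/3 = -1213.33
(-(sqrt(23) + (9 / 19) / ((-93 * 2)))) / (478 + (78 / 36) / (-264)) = 2376 / 445954871-1584 * sqrt(23) / 757139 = -0.01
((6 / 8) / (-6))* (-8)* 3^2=9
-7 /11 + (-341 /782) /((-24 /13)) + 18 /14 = 1279741 /1445136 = 0.89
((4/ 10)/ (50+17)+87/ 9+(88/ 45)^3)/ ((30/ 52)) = 2722556174/ 91580625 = 29.73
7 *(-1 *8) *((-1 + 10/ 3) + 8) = -1736/ 3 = -578.67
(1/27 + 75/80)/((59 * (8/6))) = 0.01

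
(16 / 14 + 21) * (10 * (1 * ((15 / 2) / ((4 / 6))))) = 2491.07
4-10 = -6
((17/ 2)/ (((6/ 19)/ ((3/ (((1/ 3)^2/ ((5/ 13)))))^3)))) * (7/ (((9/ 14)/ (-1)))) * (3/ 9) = -480745125/ 4394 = -109409.45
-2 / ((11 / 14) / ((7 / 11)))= -196 / 121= -1.62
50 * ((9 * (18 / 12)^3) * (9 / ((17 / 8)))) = 6432.35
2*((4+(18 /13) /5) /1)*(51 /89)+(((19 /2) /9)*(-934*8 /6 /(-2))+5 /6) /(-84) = -76958729 /26240760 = -2.93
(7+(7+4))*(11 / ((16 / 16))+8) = 342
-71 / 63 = -1.13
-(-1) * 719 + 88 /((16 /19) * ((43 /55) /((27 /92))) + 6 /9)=30758567 /41053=749.24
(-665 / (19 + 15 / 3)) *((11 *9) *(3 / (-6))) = 21945 / 16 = 1371.56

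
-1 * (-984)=984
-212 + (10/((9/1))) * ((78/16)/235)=-211.98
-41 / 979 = -0.04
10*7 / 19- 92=-1678 / 19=-88.32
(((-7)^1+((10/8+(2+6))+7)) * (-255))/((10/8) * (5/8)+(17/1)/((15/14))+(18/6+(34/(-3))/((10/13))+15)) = -1132200/9559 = -118.44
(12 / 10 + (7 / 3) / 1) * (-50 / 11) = -530 / 33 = -16.06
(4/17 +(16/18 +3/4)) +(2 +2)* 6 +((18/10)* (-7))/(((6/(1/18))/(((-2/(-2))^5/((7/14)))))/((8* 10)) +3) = 96157/4284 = 22.45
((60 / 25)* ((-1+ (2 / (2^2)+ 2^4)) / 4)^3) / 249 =29791 / 53120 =0.56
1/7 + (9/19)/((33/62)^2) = 29207/16093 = 1.81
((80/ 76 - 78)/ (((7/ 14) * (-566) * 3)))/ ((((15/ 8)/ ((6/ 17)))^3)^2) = 1442840576/ 357870519796875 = 0.00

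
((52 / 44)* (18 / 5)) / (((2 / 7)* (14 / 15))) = 351 / 22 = 15.95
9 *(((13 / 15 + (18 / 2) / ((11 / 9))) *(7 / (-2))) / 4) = -64.81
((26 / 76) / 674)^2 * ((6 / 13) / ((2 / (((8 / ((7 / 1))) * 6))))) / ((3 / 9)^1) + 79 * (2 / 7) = 6477748973 / 286988863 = 22.57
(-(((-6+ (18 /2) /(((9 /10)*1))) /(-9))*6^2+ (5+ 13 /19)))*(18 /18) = 196 /19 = 10.32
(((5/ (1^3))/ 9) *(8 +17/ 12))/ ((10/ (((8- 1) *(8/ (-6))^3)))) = -6328/ 729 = -8.68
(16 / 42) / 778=4 / 8169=0.00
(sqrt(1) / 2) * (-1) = -1 / 2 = -0.50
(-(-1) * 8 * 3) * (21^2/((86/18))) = 95256/43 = 2215.26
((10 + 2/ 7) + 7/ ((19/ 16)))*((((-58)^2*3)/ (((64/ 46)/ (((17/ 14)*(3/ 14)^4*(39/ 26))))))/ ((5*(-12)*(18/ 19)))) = -2388299553/ 301181440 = -7.93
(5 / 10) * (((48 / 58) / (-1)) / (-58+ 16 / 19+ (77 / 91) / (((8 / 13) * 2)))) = 3648 / 497843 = 0.01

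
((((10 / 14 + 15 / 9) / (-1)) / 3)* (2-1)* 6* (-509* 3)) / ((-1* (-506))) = 25450 / 1771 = 14.37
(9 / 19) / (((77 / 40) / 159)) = 57240 / 1463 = 39.13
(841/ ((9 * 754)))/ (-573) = -29/ 134082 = -0.00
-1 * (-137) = 137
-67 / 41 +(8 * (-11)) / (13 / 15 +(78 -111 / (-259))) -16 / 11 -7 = -21025270 / 1877513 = -11.20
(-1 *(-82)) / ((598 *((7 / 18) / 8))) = 5904 / 2093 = 2.82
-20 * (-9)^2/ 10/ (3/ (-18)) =972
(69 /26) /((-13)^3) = -69 /57122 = -0.00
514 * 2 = 1028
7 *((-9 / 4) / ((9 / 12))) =-21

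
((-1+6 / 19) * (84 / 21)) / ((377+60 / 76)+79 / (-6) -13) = -312 / 40085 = -0.01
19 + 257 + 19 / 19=277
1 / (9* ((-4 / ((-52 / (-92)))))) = -13 / 828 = -0.02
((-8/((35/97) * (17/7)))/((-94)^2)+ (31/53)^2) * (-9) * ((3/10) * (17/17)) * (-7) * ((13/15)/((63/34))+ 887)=150872061994883/26371594250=5721.01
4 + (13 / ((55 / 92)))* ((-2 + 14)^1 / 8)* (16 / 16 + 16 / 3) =11582 / 55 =210.58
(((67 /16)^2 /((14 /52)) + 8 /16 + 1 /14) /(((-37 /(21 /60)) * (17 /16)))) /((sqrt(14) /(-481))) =75.20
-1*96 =-96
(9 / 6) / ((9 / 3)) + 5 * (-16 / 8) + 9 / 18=-9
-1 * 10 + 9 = -1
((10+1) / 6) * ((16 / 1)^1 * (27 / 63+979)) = 603328 / 21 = 28729.90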